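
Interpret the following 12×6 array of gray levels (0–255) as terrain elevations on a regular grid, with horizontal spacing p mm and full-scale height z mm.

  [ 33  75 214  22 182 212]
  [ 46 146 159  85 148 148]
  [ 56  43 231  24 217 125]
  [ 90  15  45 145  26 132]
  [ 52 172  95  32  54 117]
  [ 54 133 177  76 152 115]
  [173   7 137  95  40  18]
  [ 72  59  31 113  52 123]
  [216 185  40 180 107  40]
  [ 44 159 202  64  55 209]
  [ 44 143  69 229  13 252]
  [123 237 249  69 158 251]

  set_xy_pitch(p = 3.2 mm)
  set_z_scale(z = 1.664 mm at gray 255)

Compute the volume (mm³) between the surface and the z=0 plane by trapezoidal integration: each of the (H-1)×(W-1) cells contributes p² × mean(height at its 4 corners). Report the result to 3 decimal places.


399.306

height_mm = gray/255 × 1.664; cell vol = 3.2² × mean(4 corners)
unit = 3.2² × 1.664 / (4×255) = 0.0167053 mm³ per gray-sum
row 0: Σ corner-gray over 5 cells = 2501  → 41.7798
row 1: Σ corner-gray over 5 cells = 2481  → 41.4457
row 2: Σ corner-gray over 5 cells = 1895  → 31.6565
row 3: Σ corner-gray over 5 cells = 1559  → 26.0435
row 4: Σ corner-gray over 5 cells = 2120  → 35.4151
row 5: Σ corner-gray over 5 cells = 1994  → 33.3103
row 6: Σ corner-gray over 5 cells = 1454  → 24.2894
row 7: Σ corner-gray over 5 cells = 1985  → 33.1599
row 8: Σ corner-gray over 5 cells = 2493  → 41.6462
row 9: Σ corner-gray over 5 cells = 2417  → 40.3766
row 10: Σ corner-gray over 5 cells = 3004  → 50.1826
Σ rows: total corner-gray = 23903  → 399.3057 mm³


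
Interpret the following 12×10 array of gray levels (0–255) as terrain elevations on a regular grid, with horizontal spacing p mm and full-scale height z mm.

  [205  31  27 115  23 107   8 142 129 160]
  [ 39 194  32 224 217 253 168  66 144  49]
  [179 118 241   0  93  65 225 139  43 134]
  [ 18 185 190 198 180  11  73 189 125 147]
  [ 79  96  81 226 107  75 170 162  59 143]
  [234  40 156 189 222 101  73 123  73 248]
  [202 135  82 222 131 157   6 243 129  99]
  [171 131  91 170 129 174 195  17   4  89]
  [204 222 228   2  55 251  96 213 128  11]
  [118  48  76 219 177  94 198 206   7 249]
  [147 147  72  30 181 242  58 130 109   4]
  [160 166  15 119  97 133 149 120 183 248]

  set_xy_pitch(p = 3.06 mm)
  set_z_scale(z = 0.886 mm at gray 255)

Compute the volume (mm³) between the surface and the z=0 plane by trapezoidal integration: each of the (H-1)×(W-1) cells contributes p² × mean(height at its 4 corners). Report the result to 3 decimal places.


416.052

height_mm = gray/255 × 0.886; cell vol = 3.06² × mean(4 corners)
unit = 3.06² × 0.886 / (4×255) = 0.00813348 mm³ per gray-sum
row 0: Σ corner-gray over 9 cells = 4213  → 34.2664
row 1: Σ corner-gray over 9 cells = 4845  → 39.4067
row 2: Σ corner-gray over 9 cells = 4628  → 37.6417
row 3: Σ corner-gray over 9 cells = 4641  → 37.7475
row 4: Σ corner-gray over 9 cells = 4610  → 37.4953
row 5: Σ corner-gray over 9 cells = 4947  → 40.2363
row 6: Σ corner-gray over 9 cells = 4593  → 37.3571
row 7: Σ corner-gray over 9 cells = 4687  → 38.1216
row 8: Σ corner-gray over 9 cells = 5022  → 40.8463
row 9: Σ corner-gray over 9 cells = 4506  → 36.6495
row 10: Σ corner-gray over 9 cells = 4461  → 36.2835
Σ rows: total corner-gray = 51153  → 416.0519 mm³


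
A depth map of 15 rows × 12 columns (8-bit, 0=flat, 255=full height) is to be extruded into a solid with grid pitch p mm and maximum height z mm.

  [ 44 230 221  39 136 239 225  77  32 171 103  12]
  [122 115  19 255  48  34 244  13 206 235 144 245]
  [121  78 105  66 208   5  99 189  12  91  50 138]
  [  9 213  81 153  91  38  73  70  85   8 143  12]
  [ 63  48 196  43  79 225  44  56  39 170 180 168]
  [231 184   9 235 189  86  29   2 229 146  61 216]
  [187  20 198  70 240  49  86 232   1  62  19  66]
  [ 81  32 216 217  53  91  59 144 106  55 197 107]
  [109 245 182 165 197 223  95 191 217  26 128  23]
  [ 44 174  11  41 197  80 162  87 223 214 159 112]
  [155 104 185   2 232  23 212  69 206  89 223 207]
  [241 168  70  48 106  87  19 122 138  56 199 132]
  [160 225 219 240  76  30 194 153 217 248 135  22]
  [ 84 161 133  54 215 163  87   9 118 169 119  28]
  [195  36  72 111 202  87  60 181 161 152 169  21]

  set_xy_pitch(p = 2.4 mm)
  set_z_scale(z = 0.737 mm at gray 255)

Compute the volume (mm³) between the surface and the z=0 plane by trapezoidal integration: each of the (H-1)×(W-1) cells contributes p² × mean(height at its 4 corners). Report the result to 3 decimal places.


314.131

height_mm = gray/255 × 0.737; cell vol = 2.4² × mean(4 corners)
unit = 2.4² × 0.737 / (4×255) = 0.00416188 mm³ per gray-sum
row 0: Σ corner-gray over 11 cells = 5995  → 24.9505
row 1: Σ corner-gray over 11 cells = 5058  → 21.0508
row 2: Σ corner-gray over 11 cells = 3996  → 16.6309
row 3: Σ corner-gray over 11 cells = 4322  → 17.9877
row 4: Σ corner-gray over 11 cells = 5178  → 21.5502
row 5: Σ corner-gray over 11 cells = 4994  → 20.7844
row 6: Σ corner-gray over 11 cells = 4735  → 19.7065
row 7: Σ corner-gray over 11 cells = 5998  → 24.9630
row 8: Σ corner-gray over 11 cells = 6322  → 26.3114
row 9: Σ corner-gray over 11 cells = 5904  → 24.5718
row 10: Σ corner-gray over 11 cells = 5451  → 22.6864
row 11: Σ corner-gray over 11 cells = 6055  → 25.2002
row 12: Σ corner-gray over 11 cells = 6224  → 25.9036
row 13: Σ corner-gray over 11 cells = 5246  → 21.8332
Σ rows: total corner-gray = 75478  → 314.1306 mm³


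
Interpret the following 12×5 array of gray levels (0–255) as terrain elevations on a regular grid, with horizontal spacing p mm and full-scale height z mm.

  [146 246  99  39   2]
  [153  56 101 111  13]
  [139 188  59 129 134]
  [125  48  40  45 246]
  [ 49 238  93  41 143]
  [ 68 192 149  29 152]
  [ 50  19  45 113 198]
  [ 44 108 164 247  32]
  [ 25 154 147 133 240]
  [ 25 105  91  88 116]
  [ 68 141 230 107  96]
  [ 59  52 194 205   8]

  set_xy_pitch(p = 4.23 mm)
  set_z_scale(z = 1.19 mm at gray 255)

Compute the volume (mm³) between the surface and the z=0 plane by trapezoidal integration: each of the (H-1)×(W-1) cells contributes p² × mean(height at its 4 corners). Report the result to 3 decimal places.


height_mm = gray/255 × 1.19; cell vol = 4.23² × mean(4 corners)
unit = 4.23² × 1.19 / (4×255) = 0.0208751 mm³ per gray-sum
row 0: Σ corner-gray over 4 cells = 1618  → 33.7758
row 1: Σ corner-gray over 4 cells = 1727  → 36.0512
row 2: Σ corner-gray over 4 cells = 1662  → 34.6943
row 3: Σ corner-gray over 4 cells = 1573  → 32.8365
row 4: Σ corner-gray over 4 cells = 1896  → 39.5791
row 5: Σ corner-gray over 4 cells = 1562  → 32.6068
row 6: Σ corner-gray over 4 cells = 1716  → 35.8216
row 7: Σ corner-gray over 4 cells = 2247  → 46.9062
row 8: Σ corner-gray over 4 cells = 1842  → 38.4518
row 9: Σ corner-gray over 4 cells = 1829  → 38.1805
row 10: Σ corner-gray over 4 cells = 2089  → 43.6080
Σ rows: total corner-gray = 19761  → 412.5119 mm³

412.512


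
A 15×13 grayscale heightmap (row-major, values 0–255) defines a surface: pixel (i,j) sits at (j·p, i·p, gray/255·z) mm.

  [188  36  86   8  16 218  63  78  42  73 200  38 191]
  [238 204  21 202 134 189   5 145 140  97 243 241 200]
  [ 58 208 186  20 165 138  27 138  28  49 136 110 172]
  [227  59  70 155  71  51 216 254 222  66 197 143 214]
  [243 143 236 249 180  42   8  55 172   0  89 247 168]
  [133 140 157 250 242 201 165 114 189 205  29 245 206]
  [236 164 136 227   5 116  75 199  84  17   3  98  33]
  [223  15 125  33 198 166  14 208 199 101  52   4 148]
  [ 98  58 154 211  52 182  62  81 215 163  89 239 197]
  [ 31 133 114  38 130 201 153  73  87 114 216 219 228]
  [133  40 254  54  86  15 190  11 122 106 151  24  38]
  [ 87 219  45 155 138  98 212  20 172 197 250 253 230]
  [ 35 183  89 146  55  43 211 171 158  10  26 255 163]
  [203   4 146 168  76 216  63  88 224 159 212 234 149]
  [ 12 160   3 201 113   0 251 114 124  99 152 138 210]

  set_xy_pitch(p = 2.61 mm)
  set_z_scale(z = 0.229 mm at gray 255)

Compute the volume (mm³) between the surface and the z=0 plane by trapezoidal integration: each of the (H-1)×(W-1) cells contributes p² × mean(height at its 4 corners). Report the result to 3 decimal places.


height_mm = gray/255 × 0.229; cell vol = 2.61² × mean(4 corners)
unit = 2.61² × 0.229 / (4×255) = 0.00152938 mm³ per gray-sum
row 0: Σ corner-gray over 12 cells = 5775  → 8.8322
row 1: Σ corner-gray over 12 cells = 6320  → 9.6657
row 2: Σ corner-gray over 12 cells = 6089  → 9.3124
row 3: Σ corner-gray over 12 cells = 6702  → 10.2499
row 4: Σ corner-gray over 12 cells = 7466  → 11.4184
row 5: Σ corner-gray over 12 cells = 6730  → 10.2927
row 6: Σ corner-gray over 12 cells = 5118  → 7.8274
row 7: Σ corner-gray over 12 cells = 5908  → 9.0356
row 8: Σ corner-gray over 12 cells = 6522  → 9.9746
row 9: Σ corner-gray over 12 cells = 5492  → 8.3994
row 10: Σ corner-gray over 12 cells = 6112  → 9.3476
row 11: Σ corner-gray over 12 cells = 6727  → 10.2882
row 12: Σ corner-gray over 12 cells = 6424  → 9.8248
row 13: Σ corner-gray over 12 cells = 6464  → 9.8859
Σ rows: total corner-gray = 87849  → 134.3548 mm³

134.355


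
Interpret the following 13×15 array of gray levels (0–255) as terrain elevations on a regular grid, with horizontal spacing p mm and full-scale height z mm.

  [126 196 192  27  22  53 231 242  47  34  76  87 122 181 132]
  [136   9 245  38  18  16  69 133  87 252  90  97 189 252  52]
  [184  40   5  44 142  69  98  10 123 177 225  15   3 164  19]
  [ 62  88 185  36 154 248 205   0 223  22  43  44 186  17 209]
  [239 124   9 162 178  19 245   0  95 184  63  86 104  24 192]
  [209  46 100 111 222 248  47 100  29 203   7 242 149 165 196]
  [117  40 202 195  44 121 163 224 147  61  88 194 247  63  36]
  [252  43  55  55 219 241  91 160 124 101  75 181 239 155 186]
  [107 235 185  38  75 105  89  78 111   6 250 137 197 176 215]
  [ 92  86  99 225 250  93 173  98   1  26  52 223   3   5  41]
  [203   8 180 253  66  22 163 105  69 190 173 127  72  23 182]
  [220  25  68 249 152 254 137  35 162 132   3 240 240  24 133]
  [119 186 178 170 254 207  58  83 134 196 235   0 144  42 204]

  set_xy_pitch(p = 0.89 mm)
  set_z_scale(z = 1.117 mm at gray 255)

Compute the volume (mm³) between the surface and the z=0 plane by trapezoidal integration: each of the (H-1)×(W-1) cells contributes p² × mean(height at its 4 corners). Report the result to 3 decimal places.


70.171

height_mm = gray/255 × 1.117; cell vol = 0.89² × mean(4 corners)
unit = 0.89² × 1.117 / (4×255) = 0.000867427 mm³ per gray-sum
row 0: Σ corner-gray over 14 cells = 6456  → 5.6001
row 1: Σ corner-gray over 14 cells = 5611  → 4.8671
row 2: Σ corner-gray over 14 cells = 5606  → 4.8628
row 3: Σ corner-gray over 14 cells = 6190  → 5.3694
row 4: Σ corner-gray over 14 cells = 6760  → 5.8638
row 5: Σ corner-gray over 14 cells = 7474  → 6.4832
row 6: Σ corner-gray over 14 cells = 7647  → 6.6332
row 7: Σ corner-gray over 14 cells = 7602  → 6.5942
row 8: Σ corner-gray over 14 cells = 6487  → 5.6270
row 9: Σ corner-gray over 14 cells = 6088  → 5.2809
row 10: Σ corner-gray over 14 cells = 7082  → 6.1431
row 11: Σ corner-gray over 14 cells = 7892  → 6.8457
Σ rows: total corner-gray = 80895  → 70.1705 mm³


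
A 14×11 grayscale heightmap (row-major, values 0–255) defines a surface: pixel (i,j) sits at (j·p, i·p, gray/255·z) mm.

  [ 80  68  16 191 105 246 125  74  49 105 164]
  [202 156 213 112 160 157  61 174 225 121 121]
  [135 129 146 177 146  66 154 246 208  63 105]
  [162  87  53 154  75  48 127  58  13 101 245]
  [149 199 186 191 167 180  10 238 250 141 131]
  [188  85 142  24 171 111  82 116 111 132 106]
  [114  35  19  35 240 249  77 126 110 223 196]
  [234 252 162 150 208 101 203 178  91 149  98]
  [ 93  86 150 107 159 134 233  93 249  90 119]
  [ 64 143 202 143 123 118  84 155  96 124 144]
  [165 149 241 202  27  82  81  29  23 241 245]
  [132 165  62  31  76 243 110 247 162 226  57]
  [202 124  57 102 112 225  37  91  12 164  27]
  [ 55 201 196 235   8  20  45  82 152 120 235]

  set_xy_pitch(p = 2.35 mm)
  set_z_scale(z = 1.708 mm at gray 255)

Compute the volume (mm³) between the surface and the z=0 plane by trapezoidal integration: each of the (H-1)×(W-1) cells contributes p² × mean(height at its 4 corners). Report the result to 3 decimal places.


638.206

height_mm = gray/255 × 1.708; cell vol = 2.35² × mean(4 corners)
unit = 2.35² × 1.708 / (4×255) = 0.00924748 mm³ per gray-sum
row 0: Σ corner-gray over 10 cells = 5283  → 48.8544
row 1: Σ corner-gray over 10 cells = 5991  → 55.4017
row 2: Σ corner-gray over 10 cells = 4749  → 43.9163
row 3: Σ corner-gray over 10 cells = 5243  → 48.4845
row 4: Σ corner-gray over 10 cells = 5646  → 52.2113
row 5: Σ corner-gray over 10 cells = 4780  → 44.2030
row 6: Σ corner-gray over 10 cells = 5858  → 54.1717
row 7: Σ corner-gray over 10 cells = 6134  → 56.7240
row 8: Σ corner-gray over 10 cells = 5398  → 49.9179
row 9: Σ corner-gray over 10 cells = 5144  → 47.5690
row 10: Σ corner-gray over 10 cells = 5393  → 49.8717
row 11: Σ corner-gray over 10 cells = 4910  → 45.4051
row 12: Σ corner-gray over 10 cells = 4485  → 41.4749
Σ rows: total corner-gray = 69014  → 638.2056 mm³


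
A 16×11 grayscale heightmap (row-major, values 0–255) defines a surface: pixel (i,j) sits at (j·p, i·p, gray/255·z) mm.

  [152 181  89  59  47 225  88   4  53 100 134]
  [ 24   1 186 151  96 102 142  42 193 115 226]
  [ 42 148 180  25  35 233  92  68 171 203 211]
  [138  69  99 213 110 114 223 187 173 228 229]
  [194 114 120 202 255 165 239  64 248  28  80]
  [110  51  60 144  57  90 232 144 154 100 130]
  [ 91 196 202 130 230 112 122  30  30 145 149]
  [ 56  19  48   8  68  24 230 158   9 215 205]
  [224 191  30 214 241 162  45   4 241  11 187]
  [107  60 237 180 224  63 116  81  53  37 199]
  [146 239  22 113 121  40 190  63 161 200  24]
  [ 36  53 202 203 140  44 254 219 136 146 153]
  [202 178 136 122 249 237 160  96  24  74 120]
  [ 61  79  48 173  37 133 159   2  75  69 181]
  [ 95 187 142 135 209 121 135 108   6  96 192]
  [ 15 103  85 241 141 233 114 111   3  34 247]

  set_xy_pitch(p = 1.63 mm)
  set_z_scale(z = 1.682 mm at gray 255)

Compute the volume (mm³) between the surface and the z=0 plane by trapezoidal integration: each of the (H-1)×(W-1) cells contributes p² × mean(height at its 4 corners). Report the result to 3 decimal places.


height_mm = gray/255 × 1.682; cell vol = 1.63² × mean(4 corners)
unit = 1.63² × 1.682 / (4×255) = 0.00438128 mm³ per gray-sum
row 0: Σ corner-gray over 10 cells = 4284  → 18.7694
row 1: Σ corner-gray over 10 cells = 4869  → 21.3325
row 2: Σ corner-gray over 10 cells = 5762  → 25.2449
row 3: Σ corner-gray over 10 cells = 6343  → 27.7905
row 4: Σ corner-gray over 10 cells = 5448  → 23.8692
row 5: Σ corner-gray over 10 cells = 4938  → 21.6348
row 6: Σ corner-gray over 10 cells = 4453  → 19.5098
row 7: Σ corner-gray over 10 cells = 4508  → 19.7508
row 8: Σ corner-gray over 10 cells = 5097  → 22.3314
row 9: Σ corner-gray over 10 cells = 4876  → 21.3631
row 10: Σ corner-gray over 10 cells = 5451  → 23.8824
row 11: Σ corner-gray over 10 cells = 5857  → 25.6612
row 12: Σ corner-gray over 10 cells = 4666  → 20.4431
row 13: Σ corner-gray over 10 cells = 4357  → 19.0892
row 14: Σ corner-gray over 10 cells = 4957  → 21.7180
Σ rows: total corner-gray = 75866  → 332.3902 mm³

332.390


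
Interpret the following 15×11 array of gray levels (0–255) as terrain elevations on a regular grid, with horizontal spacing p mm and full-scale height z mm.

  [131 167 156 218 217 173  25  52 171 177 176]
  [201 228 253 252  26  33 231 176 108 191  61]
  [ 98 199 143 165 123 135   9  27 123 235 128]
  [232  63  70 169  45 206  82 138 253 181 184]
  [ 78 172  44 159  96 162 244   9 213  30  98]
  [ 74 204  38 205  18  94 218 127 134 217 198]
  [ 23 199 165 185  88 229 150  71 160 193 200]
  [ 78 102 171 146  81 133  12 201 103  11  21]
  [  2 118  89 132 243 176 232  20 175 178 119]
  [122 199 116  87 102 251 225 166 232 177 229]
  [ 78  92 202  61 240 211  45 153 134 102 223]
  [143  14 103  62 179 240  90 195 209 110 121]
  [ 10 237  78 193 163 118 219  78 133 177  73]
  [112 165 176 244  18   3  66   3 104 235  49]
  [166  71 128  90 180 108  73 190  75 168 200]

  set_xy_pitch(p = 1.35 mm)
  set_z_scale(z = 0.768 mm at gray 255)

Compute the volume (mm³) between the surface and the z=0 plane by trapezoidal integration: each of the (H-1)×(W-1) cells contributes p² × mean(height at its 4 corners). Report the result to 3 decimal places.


height_mm = gray/255 × 0.768; cell vol = 1.35² × mean(4 corners)
unit = 1.35² × 0.768 / (4×255) = 0.00137224 mm³ per gray-sum
row 0: Σ corner-gray over 10 cells = 6277  → 8.6135
row 1: Σ corner-gray over 10 cells = 5802  → 7.9617
row 2: Σ corner-gray over 10 cells = 5374  → 7.3744
row 3: Σ corner-gray over 10 cells = 5264  → 7.2234
row 4: Σ corner-gray over 10 cells = 5216  → 7.1576
row 5: Σ corner-gray over 10 cells = 5885  → 8.0756
row 6: Σ corner-gray over 10 cells = 5122  → 7.0286
row 7: Σ corner-gray over 10 cells = 4866  → 6.6773
row 8: Σ corner-gray over 10 cells = 6308  → 8.6561
row 9: Σ corner-gray over 10 cells = 6242  → 8.5655
row 10: Σ corner-gray over 10 cells = 5449  → 7.4773
row 11: Σ corner-gray over 10 cells = 5543  → 7.6063
row 12: Σ corner-gray over 10 cells = 5064  → 6.9490
row 13: Σ corner-gray over 10 cells = 4721  → 6.4783
Σ rows: total corner-gray = 77133  → 105.8446 mm³

105.845


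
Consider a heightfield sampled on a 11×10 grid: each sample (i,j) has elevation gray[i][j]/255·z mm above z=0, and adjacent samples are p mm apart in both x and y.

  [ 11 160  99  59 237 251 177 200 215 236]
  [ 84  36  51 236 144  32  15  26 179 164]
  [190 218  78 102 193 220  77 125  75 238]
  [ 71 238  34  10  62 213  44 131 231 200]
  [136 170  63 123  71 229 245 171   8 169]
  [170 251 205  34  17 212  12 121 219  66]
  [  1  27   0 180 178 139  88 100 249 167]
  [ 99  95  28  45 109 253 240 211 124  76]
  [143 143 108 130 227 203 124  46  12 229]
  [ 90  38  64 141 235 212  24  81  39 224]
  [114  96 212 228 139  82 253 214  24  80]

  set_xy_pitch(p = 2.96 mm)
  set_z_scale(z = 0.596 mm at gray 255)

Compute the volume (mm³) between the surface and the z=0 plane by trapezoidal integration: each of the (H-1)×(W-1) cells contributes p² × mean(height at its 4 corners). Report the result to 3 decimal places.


height_mm = gray/255 × 0.596; cell vol = 2.96² × mean(4 corners)
unit = 2.96² × 0.596 / (4×255) = 0.00511952 mm³ per gray-sum
row 0: Σ corner-gray over 9 cells = 4729  → 24.2102
row 1: Σ corner-gray over 9 cells = 4290  → 21.9628
row 2: Σ corner-gray over 9 cells = 4801  → 24.5788
row 3: Σ corner-gray over 9 cells = 4662  → 23.8672
row 4: Σ corner-gray over 9 cells = 4843  → 24.7939
row 5: Σ corner-gray over 9 cells = 4468  → 22.8740
row 6: Σ corner-gray over 9 cells = 4475  → 22.9099
row 7: Σ corner-gray over 9 cells = 4743  → 24.2819
row 8: Σ corner-gray over 9 cells = 4340  → 22.2187
row 9: Σ corner-gray over 9 cells = 4672  → 23.9184
Σ rows: total corner-gray = 46023  → 235.6158 mm³

235.616


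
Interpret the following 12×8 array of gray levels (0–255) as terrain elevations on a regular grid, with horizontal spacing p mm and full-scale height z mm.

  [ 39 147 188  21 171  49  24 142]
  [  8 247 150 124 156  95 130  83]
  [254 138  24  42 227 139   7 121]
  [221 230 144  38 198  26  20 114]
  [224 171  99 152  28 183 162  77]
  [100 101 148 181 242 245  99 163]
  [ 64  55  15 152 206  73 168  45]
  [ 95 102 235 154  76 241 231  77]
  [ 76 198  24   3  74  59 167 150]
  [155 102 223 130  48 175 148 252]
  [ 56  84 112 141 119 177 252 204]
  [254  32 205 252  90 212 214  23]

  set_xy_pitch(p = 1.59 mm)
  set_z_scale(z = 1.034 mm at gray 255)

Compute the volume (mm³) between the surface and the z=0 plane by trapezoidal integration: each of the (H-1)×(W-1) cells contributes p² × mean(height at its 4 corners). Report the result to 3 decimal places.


height_mm = gray/255 × 1.034; cell vol = 1.59² × mean(4 corners)
unit = 1.59² × 1.034 / (4×255) = 0.0025628 mm³ per gray-sum
row 0: Σ corner-gray over 7 cells = 3276  → 8.3957
row 1: Σ corner-gray over 7 cells = 3424  → 8.7750
row 2: Σ corner-gray over 7 cells = 3176  → 8.1395
row 3: Σ corner-gray over 7 cells = 3538  → 9.0672
row 4: Σ corner-gray over 7 cells = 4186  → 10.7279
row 5: Σ corner-gray over 7 cells = 3742  → 9.5900
row 6: Σ corner-gray over 7 cells = 3697  → 9.4747
row 7: Σ corner-gray over 7 cells = 3526  → 9.0364
row 8: Σ corner-gray over 7 cells = 3335  → 8.5469
row 9: Σ corner-gray over 7 cells = 4089  → 10.4793
row 10: Σ corner-gray over 7 cells = 4317  → 11.0636
Σ rows: total corner-gray = 40306  → 103.2962 mm³

103.296


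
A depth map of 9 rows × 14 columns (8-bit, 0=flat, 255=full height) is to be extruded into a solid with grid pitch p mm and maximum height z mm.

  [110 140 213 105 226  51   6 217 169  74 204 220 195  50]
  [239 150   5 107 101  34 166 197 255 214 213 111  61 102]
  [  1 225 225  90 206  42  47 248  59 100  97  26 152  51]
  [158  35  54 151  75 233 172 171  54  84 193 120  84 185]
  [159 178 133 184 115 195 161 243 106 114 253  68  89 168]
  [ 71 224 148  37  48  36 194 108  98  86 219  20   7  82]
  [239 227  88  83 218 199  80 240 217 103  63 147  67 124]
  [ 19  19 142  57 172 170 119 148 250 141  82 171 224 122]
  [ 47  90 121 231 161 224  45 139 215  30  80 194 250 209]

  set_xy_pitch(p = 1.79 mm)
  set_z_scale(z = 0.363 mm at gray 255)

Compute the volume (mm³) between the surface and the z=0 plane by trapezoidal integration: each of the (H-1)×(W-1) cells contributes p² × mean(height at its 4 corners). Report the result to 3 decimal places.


62.998

height_mm = gray/255 × 0.363; cell vol = 1.79² × mean(4 corners)
unit = 1.79² × 0.363 / (4×255) = 0.00114028 mm³ per gray-sum
row 0: Σ corner-gray over 13 cells = 7369  → 8.4027
row 1: Σ corner-gray over 13 cells = 6655  → 7.5886
row 2: Σ corner-gray over 13 cells = 6281  → 7.1621
row 3: Σ corner-gray over 13 cells = 7200  → 8.2100
row 4: Σ corner-gray over 13 cells = 6608  → 7.5350
row 5: Σ corner-gray over 13 cells = 6430  → 7.3320
row 6: Σ corner-gray over 13 cells = 7358  → 8.3902
row 7: Σ corner-gray over 13 cells = 7347  → 8.3777
Σ rows: total corner-gray = 55248  → 62.9983 mm³


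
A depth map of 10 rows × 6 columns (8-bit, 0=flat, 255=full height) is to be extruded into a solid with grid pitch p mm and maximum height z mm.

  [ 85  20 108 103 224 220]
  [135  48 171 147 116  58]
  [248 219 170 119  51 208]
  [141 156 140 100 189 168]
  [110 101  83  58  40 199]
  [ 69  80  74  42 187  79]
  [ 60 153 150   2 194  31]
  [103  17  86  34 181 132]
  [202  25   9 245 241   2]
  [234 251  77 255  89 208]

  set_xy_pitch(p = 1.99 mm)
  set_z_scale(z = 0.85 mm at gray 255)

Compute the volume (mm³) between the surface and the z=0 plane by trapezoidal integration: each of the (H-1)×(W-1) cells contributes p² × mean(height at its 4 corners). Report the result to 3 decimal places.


height_mm = gray/255 × 0.85; cell vol = 1.99² × mean(4 corners)
unit = 1.99² × 0.85 / (4×255) = 0.00330008 mm³ per gray-sum
row 0: Σ corner-gray over 5 cells = 2372  → 7.8278
row 1: Σ corner-gray over 5 cells = 2731  → 9.0125
row 2: Σ corner-gray over 5 cells = 3053  → 10.0752
row 3: Σ corner-gray over 5 cells = 2352  → 7.7618
row 4: Σ corner-gray over 5 cells = 1787  → 5.8972
row 5: Σ corner-gray over 5 cells = 2003  → 6.6101
row 6: Σ corner-gray over 5 cells = 1960  → 6.4682
row 7: Σ corner-gray over 5 cells = 2115  → 6.9797
row 8: Σ corner-gray over 5 cells = 3030  → 9.9993
Σ rows: total corner-gray = 21403  → 70.6317 mm³

70.632


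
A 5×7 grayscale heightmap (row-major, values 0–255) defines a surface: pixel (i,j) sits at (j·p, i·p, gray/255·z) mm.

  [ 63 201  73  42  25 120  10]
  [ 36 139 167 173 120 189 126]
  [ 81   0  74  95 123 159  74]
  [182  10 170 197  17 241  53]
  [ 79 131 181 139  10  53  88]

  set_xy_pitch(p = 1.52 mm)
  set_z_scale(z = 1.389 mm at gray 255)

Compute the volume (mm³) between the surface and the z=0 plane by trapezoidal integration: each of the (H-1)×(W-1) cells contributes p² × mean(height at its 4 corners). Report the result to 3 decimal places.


33.948

height_mm = gray/255 × 1.389; cell vol = 1.52² × mean(4 corners)
unit = 1.52² × 1.389 / (4×255) = 0.00314622 mm³ per gray-sum
row 0: Σ corner-gray over 6 cells = 2733  → 8.5986
row 1: Σ corner-gray over 6 cells = 2795  → 8.7937
row 2: Σ corner-gray over 6 cells = 2562  → 8.0606
row 3: Σ corner-gray over 6 cells = 2700  → 8.4948
Σ rows: total corner-gray = 10790  → 33.9477 mm³


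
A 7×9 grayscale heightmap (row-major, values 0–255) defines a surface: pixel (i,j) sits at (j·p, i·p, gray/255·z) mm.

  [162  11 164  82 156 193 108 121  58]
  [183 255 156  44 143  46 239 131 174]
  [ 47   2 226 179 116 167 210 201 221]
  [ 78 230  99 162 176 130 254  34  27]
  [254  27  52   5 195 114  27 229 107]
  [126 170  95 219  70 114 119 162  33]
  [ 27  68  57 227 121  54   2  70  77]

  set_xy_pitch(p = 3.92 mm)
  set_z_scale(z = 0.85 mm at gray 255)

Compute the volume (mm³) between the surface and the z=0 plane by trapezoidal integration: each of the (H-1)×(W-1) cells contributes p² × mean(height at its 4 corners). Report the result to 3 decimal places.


height_mm = gray/255 × 0.85; cell vol = 3.92² × mean(4 corners)
unit = 3.92² × 0.85 / (4×255) = 0.0128053 mm³ per gray-sum
row 0: Σ corner-gray over 8 cells = 4275  → 54.7428
row 1: Σ corner-gray over 8 cells = 4855  → 62.1699
row 2: Σ corner-gray over 8 cells = 4745  → 60.7613
row 3: Σ corner-gray over 8 cells = 3934  → 50.3762
row 4: Σ corner-gray over 8 cells = 3716  → 47.5846
row 5: Σ corner-gray over 8 cells = 3359  → 43.0131
Σ rows: total corner-gray = 24884  → 318.6479 mm³

318.648


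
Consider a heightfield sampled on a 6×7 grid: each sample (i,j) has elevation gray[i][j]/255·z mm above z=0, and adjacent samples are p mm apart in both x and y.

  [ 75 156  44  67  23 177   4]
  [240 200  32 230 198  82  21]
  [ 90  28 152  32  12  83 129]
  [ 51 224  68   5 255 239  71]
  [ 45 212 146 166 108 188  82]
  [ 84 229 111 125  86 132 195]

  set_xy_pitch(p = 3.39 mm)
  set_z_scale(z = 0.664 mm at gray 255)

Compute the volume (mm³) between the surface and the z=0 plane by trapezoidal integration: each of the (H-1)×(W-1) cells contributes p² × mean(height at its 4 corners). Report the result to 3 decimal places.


110.392

height_mm = gray/255 × 0.664; cell vol = 3.39² × mean(4 corners)
unit = 3.39² × 0.664 / (4×255) = 0.00748113 mm³ per gray-sum
row 0: Σ corner-gray over 6 cells = 2758  → 20.6330
row 1: Σ corner-gray over 6 cells = 2578  → 19.2864
row 2: Σ corner-gray over 6 cells = 2537  → 18.9796
row 3: Σ corner-gray over 6 cells = 3471  → 25.9670
row 4: Σ corner-gray over 6 cells = 3412  → 25.5256
Σ rows: total corner-gray = 14756  → 110.3916 mm³


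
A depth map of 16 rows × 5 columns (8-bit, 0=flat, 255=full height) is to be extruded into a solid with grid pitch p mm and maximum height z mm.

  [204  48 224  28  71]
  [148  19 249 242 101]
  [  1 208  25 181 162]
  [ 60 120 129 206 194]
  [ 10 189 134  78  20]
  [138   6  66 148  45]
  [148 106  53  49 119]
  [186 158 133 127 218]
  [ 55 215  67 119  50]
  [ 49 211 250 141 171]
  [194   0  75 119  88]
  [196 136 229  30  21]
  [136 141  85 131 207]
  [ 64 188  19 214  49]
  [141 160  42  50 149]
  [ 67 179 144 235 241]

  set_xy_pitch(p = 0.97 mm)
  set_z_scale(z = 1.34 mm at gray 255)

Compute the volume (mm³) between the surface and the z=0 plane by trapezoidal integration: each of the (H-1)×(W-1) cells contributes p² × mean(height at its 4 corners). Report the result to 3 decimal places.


36.503

height_mm = gray/255 × 1.34; cell vol = 0.97² × mean(4 corners)
unit = 0.97² × 1.34 / (4×255) = 0.00123608 mm³ per gray-sum
row 0: Σ corner-gray over 4 cells = 2144  → 2.6502
row 1: Σ corner-gray over 4 cells = 2260  → 2.7936
row 2: Σ corner-gray over 4 cells = 2155  → 2.6638
row 3: Σ corner-gray over 4 cells = 1996  → 2.4672
row 4: Σ corner-gray over 4 cells = 1455  → 1.7985
row 5: Σ corner-gray over 4 cells = 1306  → 1.6143
row 6: Σ corner-gray over 4 cells = 1923  → 2.3770
row 7: Σ corner-gray over 4 cells = 2147  → 2.6539
row 8: Σ corner-gray over 4 cells = 2331  → 2.8813
row 9: Σ corner-gray over 4 cells = 2094  → 2.5884
row 10: Σ corner-gray over 4 cells = 1677  → 2.0729
row 11: Σ corner-gray over 4 cells = 2064  → 2.5513
row 12: Σ corner-gray over 4 cells = 2012  → 2.4870
row 13: Σ corner-gray over 4 cells = 1749  → 2.1619
row 14: Σ corner-gray over 4 cells = 2218  → 2.7416
Σ rows: total corner-gray = 29531  → 36.5028 mm³


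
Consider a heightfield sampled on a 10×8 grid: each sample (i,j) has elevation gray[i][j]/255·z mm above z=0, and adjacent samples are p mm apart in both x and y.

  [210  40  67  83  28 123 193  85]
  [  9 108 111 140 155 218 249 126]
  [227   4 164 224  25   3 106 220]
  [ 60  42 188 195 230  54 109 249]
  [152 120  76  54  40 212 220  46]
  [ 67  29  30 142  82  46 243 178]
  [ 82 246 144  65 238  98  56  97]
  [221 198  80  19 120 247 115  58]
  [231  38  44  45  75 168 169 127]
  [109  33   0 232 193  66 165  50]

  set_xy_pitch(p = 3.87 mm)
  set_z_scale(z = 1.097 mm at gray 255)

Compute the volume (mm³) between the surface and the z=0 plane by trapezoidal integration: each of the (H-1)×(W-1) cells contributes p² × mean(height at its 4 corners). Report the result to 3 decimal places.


height_mm = gray/255 × 1.097; cell vol = 3.87² × mean(4 corners)
unit = 3.87² × 1.097 / (4×255) = 0.0161075 mm³ per gray-sum
row 0: Σ corner-gray over 7 cells = 3460  → 55.7320
row 1: Σ corner-gray over 7 cells = 3596  → 57.9226
row 2: Σ corner-gray over 7 cells = 3444  → 55.4743
row 3: Σ corner-gray over 7 cells = 3587  → 57.7776
row 4: Σ corner-gray over 7 cells = 3031  → 48.8219
row 5: Σ corner-gray over 7 cells = 3262  → 52.5427
row 6: Σ corner-gray over 7 cells = 3710  → 59.7589
row 7: Σ corner-gray over 7 cells = 3273  → 52.7199
row 8: Σ corner-gray over 7 cells = 2973  → 47.8876
Σ rows: total corner-gray = 30336  → 488.6374 mm³

488.637


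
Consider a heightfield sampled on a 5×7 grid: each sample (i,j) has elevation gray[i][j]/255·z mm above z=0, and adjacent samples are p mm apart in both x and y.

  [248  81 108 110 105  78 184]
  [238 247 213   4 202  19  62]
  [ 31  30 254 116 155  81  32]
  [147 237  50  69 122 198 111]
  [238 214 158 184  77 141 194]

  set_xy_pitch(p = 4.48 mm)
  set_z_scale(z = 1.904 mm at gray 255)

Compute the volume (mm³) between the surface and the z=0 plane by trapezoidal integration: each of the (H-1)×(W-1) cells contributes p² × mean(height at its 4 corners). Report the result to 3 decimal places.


472.281

height_mm = gray/255 × 1.904; cell vol = 4.48² × mean(4 corners)
unit = 4.48² × 1.904 / (4×255) = 0.0374647 mm³ per gray-sum
row 0: Σ corner-gray over 6 cells = 3066  → 114.8669
row 1: Σ corner-gray over 6 cells = 3005  → 112.5816
row 2: Σ corner-gray over 6 cells = 2945  → 110.3337
row 3: Σ corner-gray over 6 cells = 3590  → 134.4984
Σ rows: total corner-gray = 12606  → 472.2806 mm³


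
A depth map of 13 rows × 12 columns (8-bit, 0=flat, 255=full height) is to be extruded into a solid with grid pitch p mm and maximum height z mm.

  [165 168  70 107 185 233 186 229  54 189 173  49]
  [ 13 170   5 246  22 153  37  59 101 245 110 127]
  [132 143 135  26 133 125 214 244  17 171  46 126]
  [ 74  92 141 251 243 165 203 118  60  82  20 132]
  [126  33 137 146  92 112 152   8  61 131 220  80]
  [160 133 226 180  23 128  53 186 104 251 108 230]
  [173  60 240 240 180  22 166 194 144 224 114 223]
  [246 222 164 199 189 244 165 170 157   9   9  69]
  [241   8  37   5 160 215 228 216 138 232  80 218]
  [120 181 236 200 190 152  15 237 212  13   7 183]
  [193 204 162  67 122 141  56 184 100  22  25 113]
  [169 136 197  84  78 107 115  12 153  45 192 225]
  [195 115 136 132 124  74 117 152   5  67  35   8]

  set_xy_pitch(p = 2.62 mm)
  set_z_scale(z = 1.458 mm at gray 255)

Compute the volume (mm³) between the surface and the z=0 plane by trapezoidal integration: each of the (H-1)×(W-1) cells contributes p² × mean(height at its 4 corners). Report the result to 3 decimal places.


height_mm = gray/255 × 1.458; cell vol = 2.62² × mean(4 corners)
unit = 2.62² × 1.458 / (4×255) = 0.00981205 mm³ per gray-sum
row 0: Σ corner-gray over 11 cells = 5838  → 57.2828
row 1: Σ corner-gray over 11 cells = 5202  → 51.0423
row 2: Σ corner-gray over 11 cells = 5722  → 56.1446
row 3: Σ corner-gray over 11 cells = 5346  → 52.4552
row 4: Σ corner-gray over 11 cells = 5564  → 54.5943
row 5: Σ corner-gray over 11 cells = 6738  → 66.1136
row 6: Σ corner-gray over 11 cells = 6935  → 68.0466
row 7: Σ corner-gray over 11 cells = 6468  → 63.4644
row 8: Σ corner-gray over 11 cells = 6286  → 61.6786
row 9: Σ corner-gray over 11 cells = 5661  → 55.5460
row 10: Σ corner-gray over 11 cells = 5104  → 50.0807
row 11: Σ corner-gray over 11 cells = 4749  → 46.5974
Σ rows: total corner-gray = 69613  → 683.0465 mm³

683.047


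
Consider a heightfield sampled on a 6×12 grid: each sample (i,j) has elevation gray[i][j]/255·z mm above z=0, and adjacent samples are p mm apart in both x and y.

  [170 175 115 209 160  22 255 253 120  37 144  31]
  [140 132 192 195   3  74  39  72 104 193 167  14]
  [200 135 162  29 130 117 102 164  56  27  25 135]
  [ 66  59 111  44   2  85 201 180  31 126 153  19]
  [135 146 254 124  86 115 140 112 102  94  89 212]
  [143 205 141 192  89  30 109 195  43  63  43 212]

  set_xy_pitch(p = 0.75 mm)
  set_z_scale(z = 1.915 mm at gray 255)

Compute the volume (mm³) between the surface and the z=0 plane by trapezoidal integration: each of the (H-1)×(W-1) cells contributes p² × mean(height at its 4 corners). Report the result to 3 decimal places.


26.492

height_mm = gray/255 × 1.915; cell vol = 0.75² × mean(4 corners)
unit = 0.75² × 1.915 / (4×255) = 0.00105607 mm³ per gray-sum
row 0: Σ corner-gray over 11 cells = 5677  → 5.9953
row 1: Σ corner-gray over 11 cells = 4725  → 4.9899
row 2: Σ corner-gray over 11 cells = 4298  → 4.5390
row 3: Σ corner-gray over 11 cells = 4940  → 5.2170
row 4: Σ corner-gray over 11 cells = 5446  → 5.7513
Σ rows: total corner-gray = 25086  → 26.4925 mm³


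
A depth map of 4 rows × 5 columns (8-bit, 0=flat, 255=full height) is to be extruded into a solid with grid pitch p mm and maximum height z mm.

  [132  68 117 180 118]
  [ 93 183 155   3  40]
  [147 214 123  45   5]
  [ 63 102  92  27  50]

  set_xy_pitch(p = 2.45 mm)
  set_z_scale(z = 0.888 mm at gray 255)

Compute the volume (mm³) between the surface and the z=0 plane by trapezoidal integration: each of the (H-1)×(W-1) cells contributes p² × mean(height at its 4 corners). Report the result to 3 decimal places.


height_mm = gray/255 × 0.888; cell vol = 2.45² × mean(4 corners)
unit = 2.45² × 0.888 / (4×255) = 0.00522571 mm³ per gray-sum
row 0: Σ corner-gray over 4 cells = 1795  → 9.3801
row 1: Σ corner-gray over 4 cells = 1731  → 9.0457
row 2: Σ corner-gray over 4 cells = 1471  → 7.6870
Σ rows: total corner-gray = 4997  → 26.1129 mm³

26.113


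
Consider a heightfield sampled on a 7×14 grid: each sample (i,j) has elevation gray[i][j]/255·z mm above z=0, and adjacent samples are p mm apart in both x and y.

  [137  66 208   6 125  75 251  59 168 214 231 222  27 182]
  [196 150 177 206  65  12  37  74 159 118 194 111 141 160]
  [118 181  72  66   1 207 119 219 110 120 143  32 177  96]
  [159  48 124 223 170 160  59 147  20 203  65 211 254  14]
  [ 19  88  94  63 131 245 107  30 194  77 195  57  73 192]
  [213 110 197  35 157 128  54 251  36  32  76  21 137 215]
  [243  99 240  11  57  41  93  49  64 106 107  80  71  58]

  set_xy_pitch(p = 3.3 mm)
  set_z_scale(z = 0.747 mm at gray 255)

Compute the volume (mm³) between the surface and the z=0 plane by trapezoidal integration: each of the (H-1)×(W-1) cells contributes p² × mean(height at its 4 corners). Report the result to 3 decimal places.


298.086

height_mm = gray/255 × 0.747; cell vol = 3.3² × mean(4 corners)
unit = 3.3² × 0.747 / (4×255) = 0.00797532 mm³ per gray-sum
row 0: Σ corner-gray over 13 cells = 6867  → 54.7665
row 1: Σ corner-gray over 13 cells = 6352  → 50.6593
row 2: Σ corner-gray over 13 cells = 6649  → 53.0279
row 3: Σ corner-gray over 13 cells = 6460  → 51.5206
row 4: Σ corner-gray over 13 cells = 5815  → 46.3765
row 5: Σ corner-gray over 13 cells = 5233  → 41.7349
Σ rows: total corner-gray = 37376  → 298.0857 mm³


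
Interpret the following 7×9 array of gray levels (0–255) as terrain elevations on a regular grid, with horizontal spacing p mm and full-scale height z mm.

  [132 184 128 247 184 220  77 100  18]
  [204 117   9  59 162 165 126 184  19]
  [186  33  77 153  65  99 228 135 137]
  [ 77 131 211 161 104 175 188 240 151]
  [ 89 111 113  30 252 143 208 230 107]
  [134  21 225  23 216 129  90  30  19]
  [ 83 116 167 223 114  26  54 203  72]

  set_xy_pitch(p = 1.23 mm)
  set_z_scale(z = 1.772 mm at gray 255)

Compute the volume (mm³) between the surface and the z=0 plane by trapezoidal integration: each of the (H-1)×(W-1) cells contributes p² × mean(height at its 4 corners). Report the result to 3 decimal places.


66.257

height_mm = gray/255 × 1.772; cell vol = 1.23² × mean(4 corners)
unit = 1.23² × 1.772 / (4×255) = 0.00262829 mm³ per gray-sum
row 0: Σ corner-gray over 8 cells = 4297  → 11.2938
row 1: Σ corner-gray over 8 cells = 3770  → 9.9087
row 2: Σ corner-gray over 8 cells = 4551  → 11.9614
row 3: Σ corner-gray over 8 cells = 5018  → 13.1888
row 4: Σ corner-gray over 8 cells = 3991  → 10.4895
row 5: Σ corner-gray over 8 cells = 3582  → 9.4145
Σ rows: total corner-gray = 25209  → 66.2566 mm³


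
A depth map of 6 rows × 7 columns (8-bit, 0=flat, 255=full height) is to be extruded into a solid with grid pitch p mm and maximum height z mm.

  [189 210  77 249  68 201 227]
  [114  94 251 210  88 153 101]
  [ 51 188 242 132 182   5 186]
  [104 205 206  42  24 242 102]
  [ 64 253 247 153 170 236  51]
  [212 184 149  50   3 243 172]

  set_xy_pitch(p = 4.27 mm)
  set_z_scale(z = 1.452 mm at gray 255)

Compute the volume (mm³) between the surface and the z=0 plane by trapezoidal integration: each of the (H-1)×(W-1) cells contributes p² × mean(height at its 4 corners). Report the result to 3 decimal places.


480.325

height_mm = gray/255 × 1.452; cell vol = 4.27² × mean(4 corners)
unit = 4.27² × 1.452 / (4×255) = 0.0259551 mm³ per gray-sum
row 0: Σ corner-gray over 6 cells = 3833  → 99.4858
row 1: Σ corner-gray over 6 cells = 3542  → 91.9329
row 2: Σ corner-gray over 6 cells = 3379  → 87.7022
row 3: Σ corner-gray over 6 cells = 3877  → 100.6278
row 4: Σ corner-gray over 6 cells = 3875  → 100.5759
Σ rows: total corner-gray = 18506  → 480.3245 mm³


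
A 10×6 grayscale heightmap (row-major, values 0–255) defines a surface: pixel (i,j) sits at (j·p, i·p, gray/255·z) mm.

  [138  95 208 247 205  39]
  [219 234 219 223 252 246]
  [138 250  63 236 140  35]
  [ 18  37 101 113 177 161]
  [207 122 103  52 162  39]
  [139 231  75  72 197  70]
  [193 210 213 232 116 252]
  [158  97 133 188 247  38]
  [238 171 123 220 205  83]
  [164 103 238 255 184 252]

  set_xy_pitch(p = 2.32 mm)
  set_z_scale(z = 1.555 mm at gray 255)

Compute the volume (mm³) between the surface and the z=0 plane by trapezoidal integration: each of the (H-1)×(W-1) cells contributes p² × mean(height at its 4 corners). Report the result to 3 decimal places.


237.853

height_mm = gray/255 × 1.555; cell vol = 2.32² × mean(4 corners)
unit = 2.32² × 1.555 / (4×255) = 0.00820552 mm³ per gray-sum
row 0: Σ corner-gray over 5 cells = 4008  → 32.8877
row 1: Σ corner-gray over 5 cells = 3872  → 31.7718
row 2: Σ corner-gray over 5 cells = 2586  → 21.2195
row 3: Σ corner-gray over 5 cells = 2159  → 17.7157
row 4: Σ corner-gray over 5 cells = 2483  → 20.3743
row 5: Σ corner-gray over 5 cells = 3346  → 27.4557
row 6: Σ corner-gray over 5 cells = 3513  → 28.8260
row 7: Σ corner-gray over 5 cells = 3285  → 26.9551
row 8: Σ corner-gray over 5 cells = 3735  → 30.6476
Σ rows: total corner-gray = 28987  → 237.8535 mm³
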